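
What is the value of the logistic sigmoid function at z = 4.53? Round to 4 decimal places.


First, exp(-4.5300) = 0.0108.
Then sigma(z) = 1/(1 + 0.0108) = 0.9893.

0.9893


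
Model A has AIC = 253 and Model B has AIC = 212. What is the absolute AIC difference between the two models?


|AIC_A - AIC_B| = |253 - 212| = 41.
Model B is preferred (lower AIC).

41


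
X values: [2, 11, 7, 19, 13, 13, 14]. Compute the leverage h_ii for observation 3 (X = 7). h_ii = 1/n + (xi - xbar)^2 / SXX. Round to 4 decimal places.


n = 7, xbar = 11.2857.
SXX = sum((xi - xbar)^2) = 177.4286.
h = 1/7 + (7 - 11.2857)^2 / 177.4286 = 0.2464.

0.2464


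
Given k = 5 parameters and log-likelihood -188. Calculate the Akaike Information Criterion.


AIC = 2*5 - 2*(-188).
= 10 + 376 = 386.

386


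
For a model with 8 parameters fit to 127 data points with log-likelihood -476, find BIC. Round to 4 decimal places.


Compute k*ln(n) = 8*ln(127) = 8*4.844187 = 38.753496.
Then -2*loglik = 952.
BIC = 38.753496 + 952 = 990.753496, which rounds to 990.7535.

990.7535


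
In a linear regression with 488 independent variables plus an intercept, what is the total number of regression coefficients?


Total coefficients = number of predictors + 1 (for the intercept).
= 488 + 1 = 489.

489


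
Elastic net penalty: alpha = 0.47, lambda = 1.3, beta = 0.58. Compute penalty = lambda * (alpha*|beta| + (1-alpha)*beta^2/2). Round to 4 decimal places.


Compute:
L1 = 0.47 * 0.58 = 0.2726.
L2 = 0.53 * 0.58^2 / 2 = 0.0891.
Penalty = 1.3 * (0.2726 + 0.0891) = 0.4703.

0.4703


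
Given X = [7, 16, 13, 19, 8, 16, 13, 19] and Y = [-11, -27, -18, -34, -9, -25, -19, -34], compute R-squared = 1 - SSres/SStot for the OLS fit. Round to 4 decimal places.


The fitted line is Y = 6.4271 + -2.0578*X.
SSres = 23.3909, SStot = 636.8750.
R^2 = 1 - SSres/SStot = 0.9633.

0.9633


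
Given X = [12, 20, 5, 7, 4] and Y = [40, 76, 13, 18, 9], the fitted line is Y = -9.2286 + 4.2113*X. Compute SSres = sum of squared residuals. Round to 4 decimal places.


Predicted values from Y = -9.2286 + 4.2113*X.
Residuals: [-1.3070, 1.0026, 1.1721, -2.2505, 1.3834].
SSres = 11.0658.

11.0658


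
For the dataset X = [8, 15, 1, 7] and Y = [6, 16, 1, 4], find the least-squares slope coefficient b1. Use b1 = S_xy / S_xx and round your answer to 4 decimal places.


The sample means are xbar = 7.7500 and ybar = 6.7500.
Compute S_xx = 98.7500 and S_xy = 107.7500.
Slope b1 = S_xy / S_xx = 107.7500 / 98.7500 = 1.0911.

1.0911


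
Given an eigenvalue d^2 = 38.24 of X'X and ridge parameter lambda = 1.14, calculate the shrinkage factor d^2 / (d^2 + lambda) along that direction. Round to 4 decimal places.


d^2 + lambda = 38.24 + 1.14 = 39.3800.
Shrinkage factor = 38.24/39.3800 = 0.9711.

0.9711


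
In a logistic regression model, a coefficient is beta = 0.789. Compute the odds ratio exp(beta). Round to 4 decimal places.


Odds ratio = exp(beta) = exp(0.789).
= 2.2012.

2.2012


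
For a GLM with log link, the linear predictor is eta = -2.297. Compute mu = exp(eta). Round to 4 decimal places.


mu = exp(eta) = exp(-2.297).
= 0.1006.

0.1006


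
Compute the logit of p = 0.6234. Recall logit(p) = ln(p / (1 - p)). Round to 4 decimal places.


Compute the odds: 0.6234/0.3766 = 1.6553.
Take the natural log: ln(1.6553) = 0.5040.

0.5040


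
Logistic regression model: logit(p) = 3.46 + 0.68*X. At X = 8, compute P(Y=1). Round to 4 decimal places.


Compute z = 3.46 + (0.68)(8) = 8.9000.
exp(-z) = 0.0001.
P = 1/(1 + 0.0001) = 0.9999.

0.9999


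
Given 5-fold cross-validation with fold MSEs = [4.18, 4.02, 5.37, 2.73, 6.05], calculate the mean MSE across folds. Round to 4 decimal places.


Sum of fold MSEs = 22.3500.
Average = 22.3500 / 5 = 4.4700.

4.4700


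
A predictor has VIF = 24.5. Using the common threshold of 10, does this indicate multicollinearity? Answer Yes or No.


The threshold is 10.
VIF = 24.5 is >= 10.
Multicollinearity indication: Yes.

Yes


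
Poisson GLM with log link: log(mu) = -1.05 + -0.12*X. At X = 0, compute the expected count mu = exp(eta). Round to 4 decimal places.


Compute eta = -1.05 + -0.12 * 0 = -1.0500.
Apply inverse link: mu = e^-1.0500 = 0.3499.

0.3499


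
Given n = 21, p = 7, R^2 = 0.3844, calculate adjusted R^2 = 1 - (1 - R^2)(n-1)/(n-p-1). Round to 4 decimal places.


Adjusted R^2 = 1 - (1 - R^2) * (n-1)/(n-p-1).
(1 - R^2) = 0.6156.
(n-1)/(n-p-1) = 20/13.
(1 - R^2) * (n-1) = 0.6156 * 20 = 12.3120.
Divide by (n-p-1): 12.3120 / 13 = 0.9471.
Adj R^2 = 1 - 0.9471 = 0.0529.

0.0529


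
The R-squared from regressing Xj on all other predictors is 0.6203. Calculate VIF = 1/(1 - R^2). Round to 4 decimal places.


Using VIF = 1/(1 - R^2_j):
1 - 0.6203 = 0.3797.
VIF = 2.6337.

2.6337


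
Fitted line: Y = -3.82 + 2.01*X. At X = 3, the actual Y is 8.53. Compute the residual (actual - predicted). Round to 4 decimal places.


Fitted value at X = 3 is yhat = -3.82 + 2.01*3 = 2.2100.
Residual = 8.53 - 2.2100 = 6.3200.

6.3200


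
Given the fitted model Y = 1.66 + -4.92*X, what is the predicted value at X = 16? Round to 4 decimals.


Substitute X = 16 into the equation:
Y = 1.66 + -4.92 * 16 = 1.66 + -78.7200 = -77.0600.

-77.0600


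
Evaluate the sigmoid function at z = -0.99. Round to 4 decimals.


exp(0.9900) = 2.6912.
1 + exp(-z) = 3.6912.
sigmoid = 1/3.6912 = 0.2709.

0.2709


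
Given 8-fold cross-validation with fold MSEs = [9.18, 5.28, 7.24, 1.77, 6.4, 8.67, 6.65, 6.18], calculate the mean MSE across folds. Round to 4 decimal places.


Sum of fold MSEs = 51.3700.
Average = 51.3700 / 8 = 6.4213.

6.4213


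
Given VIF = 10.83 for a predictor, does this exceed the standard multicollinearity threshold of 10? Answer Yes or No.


Check: VIF = 10.83 vs threshold = 10.
Since 10.83 >= 10, the answer is Yes.

Yes


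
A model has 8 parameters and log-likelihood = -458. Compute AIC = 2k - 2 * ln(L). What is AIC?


AIC = 2k - 2*loglik = 2(8) - 2(-458).
= 16 + 916 = 932.

932


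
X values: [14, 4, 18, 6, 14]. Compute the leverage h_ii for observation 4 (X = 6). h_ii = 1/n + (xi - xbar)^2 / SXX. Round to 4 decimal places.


Compute xbar = 11.2000 with n = 5 observations.
SXX = 140.8000.
Leverage = 1/5 + (6 - 11.2000)^2/140.8000 = 0.3920.

0.3920


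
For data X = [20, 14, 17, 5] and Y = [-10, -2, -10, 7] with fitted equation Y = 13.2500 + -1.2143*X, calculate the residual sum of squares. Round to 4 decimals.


Compute predicted values, then residuals = yi - yhat_i.
Residuals: [1.0360, 1.7502, -2.6069, -0.1785].
SSres = sum(residual^2) = 10.9643.

10.9643


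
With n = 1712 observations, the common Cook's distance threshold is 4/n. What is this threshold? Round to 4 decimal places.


Cook's distance cutoff = 4/n = 4/1712.
= 0.0023.

0.0023


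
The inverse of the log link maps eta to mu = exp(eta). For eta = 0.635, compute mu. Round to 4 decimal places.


mu = exp(eta) = exp(0.635).
= 1.8870.

1.8870


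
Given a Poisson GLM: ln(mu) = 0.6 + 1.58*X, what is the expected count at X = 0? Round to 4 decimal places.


Compute eta = 0.6 + 1.58 * 0 = 0.6000.
Apply inverse link: mu = e^0.6000 = 1.8221.

1.8221


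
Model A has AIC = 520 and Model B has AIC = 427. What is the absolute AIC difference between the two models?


Compute |520 - 427| = 93.
Model B has the smaller AIC.

93


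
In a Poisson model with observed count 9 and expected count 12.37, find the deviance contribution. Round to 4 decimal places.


y/mu = 9/12.37 = 0.727567 (approx.), and ln(9/12.37) = -0.318050.
y * ln(y/mu) = 9 * -0.318050 = -2.862450.
y - mu = -3.37.
D = 2 * (-2.862450 - -3.37) = 1.015100, which rounds to 1.0151.

1.0151


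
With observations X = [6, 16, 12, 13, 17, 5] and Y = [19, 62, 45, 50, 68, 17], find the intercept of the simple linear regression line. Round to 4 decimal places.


First find the slope: b1 = 4.2669.
Means: xbar = 11.5000, ybar = 43.5000.
b0 = ybar - b1 * xbar = 43.5000 - 4.2669 * 11.5000 = -5.5697.

-5.5697


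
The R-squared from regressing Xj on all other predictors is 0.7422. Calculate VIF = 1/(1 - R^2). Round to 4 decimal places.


VIF = 1 / (1 - 0.7422).
= 1 / 0.2578 = 3.8790.

3.8790


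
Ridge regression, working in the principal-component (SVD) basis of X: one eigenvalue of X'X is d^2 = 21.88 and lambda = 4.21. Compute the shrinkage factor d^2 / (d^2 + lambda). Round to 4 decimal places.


Denominator = d^2 + lambda = 21.88 + 4.21 = 26.0900.
Shrinkage = 21.88 / 26.0900 = 0.8386.

0.8386


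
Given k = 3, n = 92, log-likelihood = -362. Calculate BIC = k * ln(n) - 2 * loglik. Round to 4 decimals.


ln(92) = 4.521789.
k * ln(n) = 3 * 4.521789 = 13.565367.
-2L = 724.
BIC = 13.565367 + 724 = 737.565367, which rounds to 737.5654.

737.5654


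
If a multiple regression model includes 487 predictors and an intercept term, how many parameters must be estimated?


Including the intercept, the model has 487 predictor coefficients + 1 intercept.
Total = 488.

488


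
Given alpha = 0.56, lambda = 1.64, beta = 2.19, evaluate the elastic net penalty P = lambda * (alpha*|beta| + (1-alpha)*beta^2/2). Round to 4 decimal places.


Compute:
L1 = 0.56 * 2.19 = 1.2264.
L2 = 0.44 * 2.19^2 / 2 = 1.0551.
Penalty = 1.64 * (1.2264 + 1.0551) = 3.7417.

3.7417


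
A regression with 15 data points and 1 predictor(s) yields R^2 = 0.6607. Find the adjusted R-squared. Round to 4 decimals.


Using the formula:
(1 - 0.6607) = 0.3393.
Multiply by 14/13: 0.3393 * 14 = 4.7502, then 4.7502 / 13 = 0.3654.
Adj R^2 = 1 - 0.3654 = 0.6346.

0.6346


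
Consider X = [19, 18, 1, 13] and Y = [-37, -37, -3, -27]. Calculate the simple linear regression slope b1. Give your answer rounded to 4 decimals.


Calculate xbar = 12.7500, ybar = -26.0000.
S_xx = 204.7500, S_xy = -397.0000.
Using b1 = S_xy / S_xx = -397.0000 / 204.7500, we get b1 = -1.9389.

-1.9389


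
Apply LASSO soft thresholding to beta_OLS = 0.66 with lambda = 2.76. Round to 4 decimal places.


|beta_OLS| = 0.66.
lambda = 2.76.
Since |beta| <= lambda, the coefficient is set to 0.
Result = 0.0000.

0.0000


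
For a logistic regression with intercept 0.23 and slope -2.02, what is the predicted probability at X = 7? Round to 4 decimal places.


Linear predictor: z = 0.23 + -2.02 * 7 = -13.9100.
P = 1/(1 + exp(13.9100)) = 1/(1 + 1099097.5588) = 0.0000.

0.0000


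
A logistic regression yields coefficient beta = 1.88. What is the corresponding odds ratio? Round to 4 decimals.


exp(1.88) = 6.5535.
So the odds ratio is 6.5535.

6.5535


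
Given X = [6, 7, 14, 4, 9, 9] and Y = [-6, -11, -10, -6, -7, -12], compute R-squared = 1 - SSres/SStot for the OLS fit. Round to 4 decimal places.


Fit the OLS line: b0 = -5.4278, b1 = -0.3966.
SSres = 26.0793.
SStot = 35.3333.
R^2 = 1 - 26.0793/35.3333 = 0.2619.

0.2619


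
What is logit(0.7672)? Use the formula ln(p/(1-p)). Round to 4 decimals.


The odds are p/(1-p) = 0.7672 / 0.2328 = 3.2955.
logit(p) = ln(3.2955) = 1.1926.

1.1926


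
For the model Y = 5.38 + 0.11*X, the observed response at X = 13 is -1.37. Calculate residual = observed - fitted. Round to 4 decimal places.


Predicted = 5.38 + 0.11 * 13 = 6.8100.
Residual = -1.37 - 6.8100 = -8.1800.

-8.1800


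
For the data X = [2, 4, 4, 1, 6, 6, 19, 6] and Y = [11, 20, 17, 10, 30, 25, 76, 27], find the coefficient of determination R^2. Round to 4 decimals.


The fitted line is Y = 4.4312 + 3.7615*X.
SSres = 23.5963, SStot = 3108.0000.
R^2 = 1 - SSres/SStot = 0.9924.

0.9924


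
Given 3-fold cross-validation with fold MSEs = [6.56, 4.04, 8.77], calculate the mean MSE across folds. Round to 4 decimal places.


Add all fold MSEs: 19.3700.
Divide by k = 3: 19.3700/3 = 6.4567.

6.4567


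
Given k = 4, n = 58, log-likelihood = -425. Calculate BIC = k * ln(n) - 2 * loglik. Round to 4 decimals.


k * ln(n) = 4 * ln(58) = 4 * 4.060443 = 16.241772.
-2 * loglik = -2 * (-425) = 850.
BIC = 16.241772 + 850 = 866.241772, which rounds to 866.2418.

866.2418


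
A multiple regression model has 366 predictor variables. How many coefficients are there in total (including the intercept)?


Each predictor gets one coefficient, plus one intercept.
Total parameters = 366 + 1 = 367.

367


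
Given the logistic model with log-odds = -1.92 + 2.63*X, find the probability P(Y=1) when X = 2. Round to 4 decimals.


Compute z = -1.92 + (2.63)(2) = 3.3400.
exp(-z) = 0.0354.
P = 1/(1 + 0.0354) = 0.9658.

0.9658


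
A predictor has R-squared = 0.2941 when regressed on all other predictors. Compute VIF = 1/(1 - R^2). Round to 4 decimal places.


Denominator: 1 - 0.2941 = 0.7059.
VIF = 1 / 0.7059 = 1.4166.

1.4166


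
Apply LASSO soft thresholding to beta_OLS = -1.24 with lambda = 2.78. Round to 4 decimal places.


|beta_OLS| = 1.24.
lambda = 2.78.
Since |beta| <= lambda, the coefficient is set to 0.
Result = 0.0000.

0.0000


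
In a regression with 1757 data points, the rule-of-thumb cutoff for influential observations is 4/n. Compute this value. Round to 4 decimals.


The threshold is 4/n.
4/1757 = 0.0023.

0.0023


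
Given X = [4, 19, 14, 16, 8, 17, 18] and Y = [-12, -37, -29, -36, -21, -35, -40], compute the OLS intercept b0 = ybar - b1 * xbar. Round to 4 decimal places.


First find the slope: b1 = -1.7738.
Means: xbar = 13.7143, ybar = -30.0000.
b0 = ybar - b1 * xbar = -30.0000 - -1.7738 * 13.7143 = -5.6742.

-5.6742


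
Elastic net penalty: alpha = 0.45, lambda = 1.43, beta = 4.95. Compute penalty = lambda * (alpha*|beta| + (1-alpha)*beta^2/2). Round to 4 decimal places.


alpha * |beta| = 0.45 * 4.95 = 2.2275.
(1-alpha) * beta^2/2 = 0.55 * 24.5025/2 = 6.7382.
Total = 1.43 * (2.2275 + 6.7382) = 12.8209.

12.8209


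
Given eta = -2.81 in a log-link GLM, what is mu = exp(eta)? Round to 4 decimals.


Apply the inverse link:
mu = e^-2.81 = 0.0602.

0.0602


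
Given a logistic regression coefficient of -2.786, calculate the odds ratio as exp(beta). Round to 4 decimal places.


The odds ratio is computed as:
OR = e^(-2.786) = 0.0617.

0.0617


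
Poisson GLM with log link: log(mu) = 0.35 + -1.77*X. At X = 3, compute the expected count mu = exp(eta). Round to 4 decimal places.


Linear predictor: eta = 0.35 + (-1.77)(3) = -4.9600.
Expected count: mu = exp(-4.9600) = 0.0070.

0.0070


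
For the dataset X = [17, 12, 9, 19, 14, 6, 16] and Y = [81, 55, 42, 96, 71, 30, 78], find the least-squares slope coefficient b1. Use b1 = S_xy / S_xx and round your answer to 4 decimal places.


Calculate xbar = 13.2857, ybar = 64.7143.
S_xx = 127.4286, S_xy = 642.5714.
Using b1 = S_xy / S_xx = 642.5714 / 127.4286, we get b1 = 5.0426.

5.0426


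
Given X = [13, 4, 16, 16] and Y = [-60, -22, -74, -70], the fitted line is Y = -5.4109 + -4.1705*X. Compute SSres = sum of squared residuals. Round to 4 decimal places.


For each point, residual = actual - predicted.
Residuals: [-0.3726, 0.0929, -1.8611, 2.1389].
Sum of squared residuals = 8.1860.

8.1860


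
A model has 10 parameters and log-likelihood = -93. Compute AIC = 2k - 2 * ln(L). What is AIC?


Compute:
2k = 2*10 = 20.
-2*loglik = -2*(-93) = 186.
AIC = 20 + 186 = 206.

206


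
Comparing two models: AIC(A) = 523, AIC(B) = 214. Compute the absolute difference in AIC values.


|AIC_A - AIC_B| = |523 - 214| = 309.
Model B is preferred (lower AIC).

309


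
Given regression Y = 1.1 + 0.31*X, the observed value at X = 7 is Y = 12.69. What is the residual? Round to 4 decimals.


Fitted value at X = 7 is yhat = 1.1 + 0.31*7 = 3.2700.
Residual = 12.69 - 3.2700 = 9.4200.

9.4200


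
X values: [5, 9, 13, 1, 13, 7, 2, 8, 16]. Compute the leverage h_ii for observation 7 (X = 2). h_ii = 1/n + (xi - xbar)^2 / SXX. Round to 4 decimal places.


Compute xbar = 8.2222 with n = 9 observations.
SXX = 209.5556.
Leverage = 1/9 + (2 - 8.2222)^2/209.5556 = 0.2959.

0.2959


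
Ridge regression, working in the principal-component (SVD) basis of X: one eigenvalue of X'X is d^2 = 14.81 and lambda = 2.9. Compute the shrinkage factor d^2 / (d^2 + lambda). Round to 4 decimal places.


Denominator = d^2 + lambda = 14.81 + 2.9 = 17.7100.
Shrinkage = 14.81 / 17.7100 = 0.8363.

0.8363


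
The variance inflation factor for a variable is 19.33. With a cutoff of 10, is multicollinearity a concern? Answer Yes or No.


Compare VIF = 19.33 to the threshold of 10.
19.33 >= 10, so the answer is Yes.

Yes


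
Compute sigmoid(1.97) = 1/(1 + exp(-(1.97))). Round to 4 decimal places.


First, exp(-1.9700) = 0.1395.
Then sigma(z) = 1/(1 + 0.1395) = 0.8776.

0.8776


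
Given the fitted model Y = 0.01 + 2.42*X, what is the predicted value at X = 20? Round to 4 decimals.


Plug X = 20 into Y = 0.01 + 2.42*X:
Y = 0.01 + 48.4000 = 48.4100.

48.4100


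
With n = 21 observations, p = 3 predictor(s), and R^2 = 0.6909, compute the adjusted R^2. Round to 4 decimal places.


Using the formula:
(1 - 0.6909) = 0.3091.
Multiply by 20/17: 0.3091 * 20 = 6.1820, then 6.1820 / 17 = 0.3636.
Adj R^2 = 1 - 0.3636 = 0.6364.

0.6364


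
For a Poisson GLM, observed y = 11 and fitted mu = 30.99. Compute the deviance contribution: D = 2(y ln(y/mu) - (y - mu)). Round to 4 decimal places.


y/mu = 11/30.99 = 0.354953 (approx.), and ln(11/30.99) = -1.035769.
y * ln(y/mu) = 11 * -1.035769 = -11.393459.
y - mu = -19.99.
D = 2 * (-11.393459 - -19.99) = 17.193082, which rounds to 17.1931.

17.1931


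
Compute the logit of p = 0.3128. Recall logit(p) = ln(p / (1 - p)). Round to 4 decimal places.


The odds are p/(1-p) = 0.3128 / 0.6872 = 0.4552.
logit(p) = ln(0.4552) = -0.7871.

-0.7871


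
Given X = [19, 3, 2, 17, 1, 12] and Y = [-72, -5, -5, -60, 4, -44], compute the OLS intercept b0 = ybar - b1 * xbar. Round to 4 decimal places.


Compute b1 = -4.0342 from the OLS formula.
With xbar = 9.0000 and ybar = -30.3333, the intercept is:
b0 = -30.3333 - -4.0342 * 9.0000 = 5.9741.

5.9741


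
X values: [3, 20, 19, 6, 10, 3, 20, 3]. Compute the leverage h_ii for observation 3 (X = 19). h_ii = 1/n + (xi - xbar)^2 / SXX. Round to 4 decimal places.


n = 8, xbar = 10.5000.
SXX = sum((xi - xbar)^2) = 442.0000.
h = 1/8 + (19 - 10.5000)^2 / 442.0000 = 0.2885.

0.2885


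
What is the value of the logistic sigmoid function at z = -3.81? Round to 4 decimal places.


First, exp(3.8100) = 45.1504.
Then sigma(z) = 1/(1 + 45.1504) = 0.0217.

0.0217


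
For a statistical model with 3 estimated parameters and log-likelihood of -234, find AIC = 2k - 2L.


AIC = 2*3 - 2*(-234).
= 6 + 468 = 474.

474


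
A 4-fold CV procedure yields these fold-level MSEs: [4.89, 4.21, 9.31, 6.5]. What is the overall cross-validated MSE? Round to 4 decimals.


Sum of fold MSEs = 24.9100.
Average = 24.9100 / 4 = 6.2275.

6.2275


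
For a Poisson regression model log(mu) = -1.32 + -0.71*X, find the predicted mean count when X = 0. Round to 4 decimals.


Linear predictor: eta = -1.32 + (-0.71)(0) = -1.3200.
Expected count: mu = exp(-1.3200) = 0.2671.

0.2671


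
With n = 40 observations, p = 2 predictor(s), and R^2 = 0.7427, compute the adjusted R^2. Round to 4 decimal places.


Plug in: Adj R^2 = 1 - (1 - 0.7427) * 39/37.
= 1 - 0.2573 * 39/37
= 1 - 10.0347 / 37
= 1 - 0.2712 = 0.7288.

0.7288


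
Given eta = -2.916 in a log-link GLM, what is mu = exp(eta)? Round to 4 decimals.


mu = exp(eta) = exp(-2.916).
= 0.0541.

0.0541


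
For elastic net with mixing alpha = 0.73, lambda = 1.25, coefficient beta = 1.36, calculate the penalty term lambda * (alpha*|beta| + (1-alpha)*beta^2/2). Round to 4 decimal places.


L1 component = 0.73 * |1.36| = 0.9928.
L2 component = 0.27 * 1.36^2 / 2 = 0.2497.
Penalty = 1.25 * (0.9928 + 0.2497) = 1.25 * 1.2425 = 1.5531.

1.5531


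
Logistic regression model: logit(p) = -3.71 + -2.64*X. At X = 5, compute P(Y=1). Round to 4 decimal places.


Linear predictor: z = -3.71 + -2.64 * 5 = -16.9100.
P = 1/(1 + exp(16.9100)) = 1/(1 + 22075964.6002) = 0.0000.

0.0000


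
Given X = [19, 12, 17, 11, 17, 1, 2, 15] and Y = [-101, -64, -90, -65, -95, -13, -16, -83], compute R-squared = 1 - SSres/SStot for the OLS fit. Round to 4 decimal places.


The fitted line is Y = -7.2231 + -4.9917*X.
SSres = 34.8520, SStot = 8244.8750.
R^2 = 1 - SSres/SStot = 0.9958.

0.9958


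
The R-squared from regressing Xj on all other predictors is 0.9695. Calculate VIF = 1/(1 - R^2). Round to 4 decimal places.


VIF = 1 / (1 - 0.9695).
= 1 / 0.0305 = 32.7869.

32.7869


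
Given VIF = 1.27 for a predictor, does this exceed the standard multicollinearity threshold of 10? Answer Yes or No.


Compare VIF = 1.27 to the threshold of 10.
1.27 < 10, so the answer is No.

No


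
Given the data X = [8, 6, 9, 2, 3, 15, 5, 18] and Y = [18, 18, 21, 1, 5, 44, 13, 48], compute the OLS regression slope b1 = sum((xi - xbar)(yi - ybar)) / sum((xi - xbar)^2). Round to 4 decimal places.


Calculate xbar = 8.2500, ybar = 21.0000.
S_xx = 223.5000, S_xy = 661.0000.
Using b1 = S_xy / S_xx = 661.0000 / 223.5000, we get b1 = 2.9575.

2.9575


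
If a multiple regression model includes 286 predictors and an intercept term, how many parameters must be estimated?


Including the intercept, the model has 286 predictor coefficients + 1 intercept.
Total = 287.

287


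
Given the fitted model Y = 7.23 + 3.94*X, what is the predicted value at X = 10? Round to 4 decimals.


Plug X = 10 into Y = 7.23 + 3.94*X:
Y = 7.23 + 39.4000 = 46.6300.

46.6300


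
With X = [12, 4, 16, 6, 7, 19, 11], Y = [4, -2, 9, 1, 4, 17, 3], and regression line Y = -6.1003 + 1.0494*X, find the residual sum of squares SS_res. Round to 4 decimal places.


For each point, residual = actual - predicted.
Residuals: [-2.4925, -0.0973, -1.6901, 0.8039, 2.7545, 3.1617, -2.4431].
Sum of squared residuals = 33.2771.

33.2771


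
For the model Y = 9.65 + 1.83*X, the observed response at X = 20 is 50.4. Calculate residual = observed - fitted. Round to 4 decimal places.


Compute yhat = 9.65 + (1.83)(20) = 46.2500.
Residual = actual - predicted = 50.4 - 46.2500 = 4.1500.

4.1500


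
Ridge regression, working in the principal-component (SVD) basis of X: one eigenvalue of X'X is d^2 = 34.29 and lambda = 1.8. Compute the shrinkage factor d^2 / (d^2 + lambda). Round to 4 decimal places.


Denominator = d^2 + lambda = 34.29 + 1.8 = 36.0900.
Shrinkage = 34.29 / 36.0900 = 0.9501.

0.9501


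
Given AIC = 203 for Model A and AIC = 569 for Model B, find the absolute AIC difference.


Compute |203 - 569| = 366.
Model A has the smaller AIC.

366


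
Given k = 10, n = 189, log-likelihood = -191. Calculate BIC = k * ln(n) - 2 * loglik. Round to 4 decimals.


Compute k*ln(n) = 10*ln(189) = 10*5.241747 = 52.417470.
Then -2*loglik = 382.
BIC = 52.417470 + 382 = 434.417470, which rounds to 434.4175.

434.4175


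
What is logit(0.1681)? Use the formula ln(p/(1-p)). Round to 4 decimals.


1 - p = 0.8319.
p/(1-p) = 0.2021.
logit = ln(0.2021) = -1.5992.

-1.5992


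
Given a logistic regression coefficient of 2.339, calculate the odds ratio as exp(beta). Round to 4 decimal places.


The odds ratio is computed as:
OR = e^(2.339) = 10.3709.

10.3709


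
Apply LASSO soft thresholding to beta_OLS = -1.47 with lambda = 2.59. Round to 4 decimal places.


Absolute value: |-1.47| = 1.47.
Compare to lambda = 2.59.
Since |beta| <= lambda, the coefficient is set to 0.

0.0000


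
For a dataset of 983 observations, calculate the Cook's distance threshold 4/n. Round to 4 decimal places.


Cook's distance cutoff = 4/n = 4/983.
= 0.0041.

0.0041


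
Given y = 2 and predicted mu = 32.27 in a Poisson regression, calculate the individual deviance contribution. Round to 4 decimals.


First: ln(2/32.27) = -2.780991.
Then: 2 * -2.780991 = -5.561982.
y - mu = 2 - 32.27 = -30.27.
D = 2(-5.561982 - -30.27) = 49.416036, which rounds to 49.4160.

49.4160


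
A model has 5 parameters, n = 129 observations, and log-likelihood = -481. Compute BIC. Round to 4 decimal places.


ln(129) = 4.859812.
k * ln(n) = 5 * 4.859812 = 24.299060.
-2L = 962.
BIC = 24.299060 + 962 = 986.299060, which rounds to 986.2991.

986.2991


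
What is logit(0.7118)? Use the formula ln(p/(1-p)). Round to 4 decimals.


1 - p = 0.2882.
p/(1-p) = 2.4698.
logit = ln(2.4698) = 0.9041.

0.9041


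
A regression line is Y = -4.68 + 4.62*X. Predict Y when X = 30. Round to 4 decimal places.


Substitute X = 30 into the equation:
Y = -4.68 + 4.62 * 30 = -4.68 + 138.6000 = 133.9200.

133.9200


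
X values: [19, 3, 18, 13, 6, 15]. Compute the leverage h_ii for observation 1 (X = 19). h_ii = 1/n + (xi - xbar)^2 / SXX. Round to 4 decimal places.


Compute xbar = 12.3333 with n = 6 observations.
SXX = 211.3333.
Leverage = 1/6 + (19 - 12.3333)^2/211.3333 = 0.3770.

0.3770


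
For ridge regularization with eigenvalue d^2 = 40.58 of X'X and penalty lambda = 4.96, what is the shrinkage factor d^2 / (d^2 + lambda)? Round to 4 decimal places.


d^2 + lambda = 40.58 + 4.96 = 45.5400.
Shrinkage factor = 40.58/45.5400 = 0.8911.

0.8911


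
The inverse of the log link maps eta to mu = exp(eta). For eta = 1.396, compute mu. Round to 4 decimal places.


mu = exp(eta) = exp(1.396).
= 4.0390.

4.0390


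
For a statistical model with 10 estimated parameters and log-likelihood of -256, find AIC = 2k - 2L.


Compute:
2k = 2*10 = 20.
-2*loglik = -2*(-256) = 512.
AIC = 20 + 512 = 532.

532


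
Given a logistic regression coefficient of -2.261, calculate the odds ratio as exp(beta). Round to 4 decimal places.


The odds ratio is computed as:
OR = e^(-2.261) = 0.1042.

0.1042


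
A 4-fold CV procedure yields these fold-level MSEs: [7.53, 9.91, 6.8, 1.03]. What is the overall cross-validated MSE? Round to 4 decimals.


Sum of fold MSEs = 25.2700.
Average = 25.2700 / 4 = 6.3175.

6.3175


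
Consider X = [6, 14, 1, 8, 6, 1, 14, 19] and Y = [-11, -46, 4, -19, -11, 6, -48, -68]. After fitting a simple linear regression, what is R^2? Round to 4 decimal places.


Fit the OLS line: b0 = 11.3625, b1 = -4.1145.
SSres = 33.9966.
SStot = 5042.8750.
R^2 = 1 - 33.9966/5042.8750 = 0.9933.

0.9933


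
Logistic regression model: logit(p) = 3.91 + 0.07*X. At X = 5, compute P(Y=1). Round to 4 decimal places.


Linear predictor: z = 3.91 + 0.07 * 5 = 4.2600.
P = 1/(1 + exp(-4.2600)) = 1/(1 + 0.0141) = 0.9861.

0.9861


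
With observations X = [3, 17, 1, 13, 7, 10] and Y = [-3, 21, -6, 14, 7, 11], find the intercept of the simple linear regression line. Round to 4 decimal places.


The slope is b1 = 1.6839.
Sample means are xbar = 8.5000 and ybar = 7.3333.
Intercept: b0 = 7.3333 - (1.6839)(8.5000) = -6.9800.

-6.9800


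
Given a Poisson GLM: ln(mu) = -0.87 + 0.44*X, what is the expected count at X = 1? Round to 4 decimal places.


Compute eta = -0.87 + 0.44 * 1 = -0.4300.
Apply inverse link: mu = e^-0.4300 = 0.6505.

0.6505


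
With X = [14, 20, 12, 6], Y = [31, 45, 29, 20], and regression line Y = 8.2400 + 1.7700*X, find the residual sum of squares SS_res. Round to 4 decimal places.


Compute predicted values, then residuals = yi - yhat_i.
Residuals: [-2.0200, 1.3600, -0.4800, 1.1400].
SSres = sum(residual^2) = 7.4600.

7.4600


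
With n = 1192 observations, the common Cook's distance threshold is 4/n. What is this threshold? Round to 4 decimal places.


Cook's distance cutoff = 4/n = 4/1192.
= 0.0034.

0.0034


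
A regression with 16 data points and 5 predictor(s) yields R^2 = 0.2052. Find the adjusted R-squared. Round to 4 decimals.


Adjusted R^2 = 1 - (1 - R^2) * (n-1)/(n-p-1).
(1 - R^2) = 0.7948.
(n-1)/(n-p-1) = 15/10.
(1 - R^2) * (n-1) = 0.7948 * 15 = 11.9220.
Divide by (n-p-1): 11.9220 / 10 = 1.1922.
Adj R^2 = 1 - 1.1922 = -0.1922.

-0.1922


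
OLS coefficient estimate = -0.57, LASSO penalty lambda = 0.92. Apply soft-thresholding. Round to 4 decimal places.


Absolute value: |-0.57| = 0.57.
Compare to lambda = 0.92.
Since |beta| <= lambda, the coefficient is set to 0.

0.0000


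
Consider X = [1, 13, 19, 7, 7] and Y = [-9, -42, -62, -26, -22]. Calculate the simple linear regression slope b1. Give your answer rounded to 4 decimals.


The sample means are xbar = 9.4000 and ybar = -32.2000.
Compute S_xx = 187.2000 and S_xy = -555.6000.
Slope b1 = S_xy / S_xx = -555.6000 / 187.2000 = -2.9679.

-2.9679


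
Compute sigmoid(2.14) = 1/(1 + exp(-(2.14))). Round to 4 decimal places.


exp(-2.1400) = 0.1177.
1 + exp(-z) = 1.1177.
sigmoid = 1/1.1177 = 0.8947.

0.8947


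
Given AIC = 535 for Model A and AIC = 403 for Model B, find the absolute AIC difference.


Absolute difference = |535 - 403| = 132.
The model with lower AIC (B) is preferred.

132


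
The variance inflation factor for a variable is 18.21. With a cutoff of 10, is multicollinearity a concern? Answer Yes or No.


Check: VIF = 18.21 vs threshold = 10.
Since 18.21 >= 10, the answer is Yes.

Yes


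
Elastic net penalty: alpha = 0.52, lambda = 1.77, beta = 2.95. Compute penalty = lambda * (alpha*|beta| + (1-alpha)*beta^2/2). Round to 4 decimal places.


Compute:
L1 = 0.52 * 2.95 = 1.5340.
L2 = 0.48 * 2.95^2 / 2 = 2.0886.
Penalty = 1.77 * (1.5340 + 2.0886) = 6.4120.

6.4120


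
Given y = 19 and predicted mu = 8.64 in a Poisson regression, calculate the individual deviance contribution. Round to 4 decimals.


Compute y*ln(y/mu) = 19*ln(19/8.64) = 19*0.788036 = 14.972684.
y - mu = 10.36.
D = 2*(14.972684 - (10.36)) = 9.225368, which rounds to 9.2254.

9.2254


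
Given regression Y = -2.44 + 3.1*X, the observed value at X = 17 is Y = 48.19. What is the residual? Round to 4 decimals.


Fitted value at X = 17 is yhat = -2.44 + 3.1*17 = 50.2600.
Residual = 48.19 - 50.2600 = -2.0700.

-2.0700


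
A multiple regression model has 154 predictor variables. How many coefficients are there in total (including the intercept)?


Including the intercept, the model has 154 predictor coefficients + 1 intercept.
Total = 155.

155


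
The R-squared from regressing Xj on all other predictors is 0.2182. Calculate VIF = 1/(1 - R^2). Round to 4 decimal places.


VIF = 1 / (1 - 0.2182).
= 1 / 0.7818 = 1.2791.

1.2791


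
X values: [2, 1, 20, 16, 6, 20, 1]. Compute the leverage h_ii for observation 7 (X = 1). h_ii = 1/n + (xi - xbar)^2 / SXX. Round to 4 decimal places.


n = 7, xbar = 9.4286.
SXX = sum((xi - xbar)^2) = 475.7143.
h = 1/7 + (1 - 9.4286)^2 / 475.7143 = 0.2922.

0.2922


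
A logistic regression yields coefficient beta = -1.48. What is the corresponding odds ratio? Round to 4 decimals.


Odds ratio = exp(beta) = exp(-1.48).
= 0.2276.

0.2276


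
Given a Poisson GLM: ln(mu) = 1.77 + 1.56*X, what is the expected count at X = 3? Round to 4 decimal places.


Linear predictor: eta = 1.77 + (1.56)(3) = 6.4500.
Expected count: mu = exp(6.4500) = 632.7023.

632.7023


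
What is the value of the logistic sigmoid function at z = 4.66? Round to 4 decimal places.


exp(-4.6600) = 0.0095.
1 + exp(-z) = 1.0095.
sigmoid = 1/1.0095 = 0.9906.

0.9906


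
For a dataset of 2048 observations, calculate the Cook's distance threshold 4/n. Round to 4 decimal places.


The threshold is 4/n.
4/2048 = 0.0020.

0.0020


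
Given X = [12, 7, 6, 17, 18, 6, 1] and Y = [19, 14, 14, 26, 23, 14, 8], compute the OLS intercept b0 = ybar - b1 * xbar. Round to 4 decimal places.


The slope is b1 = 0.9615.
Sample means are xbar = 9.5714 and ybar = 16.8571.
Intercept: b0 = 16.8571 - (0.9615)(9.5714) = 7.6538.

7.6538


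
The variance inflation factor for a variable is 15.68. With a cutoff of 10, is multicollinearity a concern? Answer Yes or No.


Check: VIF = 15.68 vs threshold = 10.
Since 15.68 >= 10, the answer is Yes.

Yes


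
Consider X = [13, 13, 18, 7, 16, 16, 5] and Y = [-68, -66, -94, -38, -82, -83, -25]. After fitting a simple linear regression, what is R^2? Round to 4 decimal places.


Fit the OLS line: b0 = -0.1694, b1 = -5.1683.
SSres = 7.4123.
SStot = 3792.8571.
R^2 = 1 - 7.4123/3792.8571 = 0.9980.

0.9980


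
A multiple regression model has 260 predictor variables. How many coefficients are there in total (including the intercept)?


Including the intercept, the model has 260 predictor coefficients + 1 intercept.
Total = 261.

261


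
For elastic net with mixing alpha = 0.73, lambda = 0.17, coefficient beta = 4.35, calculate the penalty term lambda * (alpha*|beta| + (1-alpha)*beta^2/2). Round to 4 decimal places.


L1 component = 0.73 * |4.35| = 3.1755.
L2 component = 0.27 * 4.35^2 / 2 = 2.5545.
Penalty = 0.17 * (3.1755 + 2.5545) = 0.17 * 5.7300 = 0.9741.

0.9741


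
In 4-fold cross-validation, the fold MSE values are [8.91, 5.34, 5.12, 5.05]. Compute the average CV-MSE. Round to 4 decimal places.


Total MSE across folds = 24.4200.
CV-MSE = 24.4200/4 = 6.1050.

6.1050


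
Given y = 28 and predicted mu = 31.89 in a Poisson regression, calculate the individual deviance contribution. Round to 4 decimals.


y/mu = 28/31.89 = 0.878018 (approx.), and ln(28/31.89) = -0.130088.
y * ln(y/mu) = 28 * -0.130088 = -3.642464.
y - mu = -3.89.
D = 2 * (-3.642464 - -3.89) = 0.495072, which rounds to 0.4951.

0.4951


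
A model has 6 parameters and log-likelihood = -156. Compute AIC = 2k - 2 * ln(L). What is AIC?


AIC = 2k - 2*loglik = 2(6) - 2(-156).
= 12 + 312 = 324.

324


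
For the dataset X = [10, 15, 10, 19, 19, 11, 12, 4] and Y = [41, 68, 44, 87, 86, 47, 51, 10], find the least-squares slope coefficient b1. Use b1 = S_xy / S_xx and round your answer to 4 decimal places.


First compute the means: xbar = 12.5000, ybar = 54.2500.
Then S_xx = sum((xi - xbar)^2) = 178.0000.
S_xy = sum((xi - xbar)(yi - ybar)) = 901.0000.
b1 = S_xy / S_xx = 901.0000 / 178.0000 = 5.0618.

5.0618


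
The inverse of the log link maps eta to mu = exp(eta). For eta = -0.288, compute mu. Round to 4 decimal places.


mu = exp(eta) = exp(-0.288).
= 0.7498.

0.7498


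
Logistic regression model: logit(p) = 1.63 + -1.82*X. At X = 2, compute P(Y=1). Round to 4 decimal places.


Linear predictor: z = 1.63 + -1.82 * 2 = -2.0100.
P = 1/(1 + exp(2.0100)) = 1/(1 + 7.4633) = 0.1182.

0.1182


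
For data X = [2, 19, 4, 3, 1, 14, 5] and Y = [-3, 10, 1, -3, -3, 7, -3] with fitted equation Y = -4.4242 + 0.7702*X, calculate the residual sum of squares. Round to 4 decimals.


Compute predicted values, then residuals = yi - yhat_i.
Residuals: [-0.1162, -0.2096, 2.3434, -0.8864, 0.6540, 0.6414, -2.4268].
SSres = sum(residual^2) = 13.0631.

13.0631


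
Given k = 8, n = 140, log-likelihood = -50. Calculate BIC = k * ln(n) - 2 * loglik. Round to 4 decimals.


k * ln(n) = 8 * ln(140) = 8 * 4.941642 = 39.533136.
-2 * loglik = -2 * (-50) = 100.
BIC = 39.533136 + 100 = 139.533136, which rounds to 139.5331.

139.5331


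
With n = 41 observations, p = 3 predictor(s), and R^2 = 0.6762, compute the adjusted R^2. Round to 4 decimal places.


Using the formula:
(1 - 0.6762) = 0.3238.
Multiply by 40/37: 0.3238 * 40 = 12.9520, then 12.9520 / 37 = 0.3501.
Adj R^2 = 1 - 0.3501 = 0.6499.

0.6499


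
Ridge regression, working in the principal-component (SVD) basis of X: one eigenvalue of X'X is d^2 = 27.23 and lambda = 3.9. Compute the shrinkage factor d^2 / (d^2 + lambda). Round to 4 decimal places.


Denominator = d^2 + lambda = 27.23 + 3.9 = 31.1300.
Shrinkage = 27.23 / 31.1300 = 0.8747.

0.8747


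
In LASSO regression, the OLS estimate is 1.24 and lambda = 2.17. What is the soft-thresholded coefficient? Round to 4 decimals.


Absolute value: |1.24| = 1.24.
Compare to lambda = 2.17.
Since |beta| <= lambda, the coefficient is set to 0.

0.0000


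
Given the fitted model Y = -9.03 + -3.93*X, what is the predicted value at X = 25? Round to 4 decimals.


Plug X = 25 into Y = -9.03 + -3.93*X:
Y = -9.03 + -98.2500 = -107.2800.

-107.2800


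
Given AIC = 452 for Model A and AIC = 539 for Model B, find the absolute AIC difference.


|AIC_A - AIC_B| = |452 - 539| = 87.
Model A is preferred (lower AIC).

87


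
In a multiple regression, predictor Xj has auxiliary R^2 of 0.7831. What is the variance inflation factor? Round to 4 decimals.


Using VIF = 1/(1 - R^2_j):
1 - 0.7831 = 0.2169.
VIF = 4.6104.

4.6104


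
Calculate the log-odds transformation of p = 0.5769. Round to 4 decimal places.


1 - p = 0.4231.
p/(1-p) = 1.3635.
logit = ln(1.3635) = 0.3101.

0.3101


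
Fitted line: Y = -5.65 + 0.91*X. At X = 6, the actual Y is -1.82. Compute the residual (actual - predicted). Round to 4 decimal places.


Compute yhat = -5.65 + (0.91)(6) = -0.1900.
Residual = actual - predicted = -1.82 - -0.1900 = -1.6300.

-1.6300


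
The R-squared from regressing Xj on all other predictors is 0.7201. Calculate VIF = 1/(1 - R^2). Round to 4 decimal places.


VIF = 1 / (1 - 0.7201).
= 1 / 0.2799 = 3.5727.

3.5727


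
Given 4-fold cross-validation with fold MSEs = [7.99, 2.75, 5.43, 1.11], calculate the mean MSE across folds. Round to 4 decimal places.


Total MSE across folds = 17.2800.
CV-MSE = 17.2800/4 = 4.3200.

4.3200


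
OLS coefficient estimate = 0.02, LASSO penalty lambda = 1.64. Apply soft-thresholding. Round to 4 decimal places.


Absolute value: |0.02| = 0.02.
Compare to lambda = 1.64.
Since |beta| <= lambda, the coefficient is set to 0.

0.0000


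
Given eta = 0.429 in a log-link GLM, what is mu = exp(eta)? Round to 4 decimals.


mu = exp(eta) = exp(0.429).
= 1.5357.

1.5357


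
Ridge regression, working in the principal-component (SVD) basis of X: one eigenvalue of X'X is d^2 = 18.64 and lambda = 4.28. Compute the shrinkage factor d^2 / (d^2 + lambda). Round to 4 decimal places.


Denominator = d^2 + lambda = 18.64 + 4.28 = 22.9200.
Shrinkage = 18.64 / 22.9200 = 0.8133.

0.8133


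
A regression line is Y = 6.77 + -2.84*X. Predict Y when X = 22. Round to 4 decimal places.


Substitute X = 22 into the equation:
Y = 6.77 + -2.84 * 22 = 6.77 + -62.4800 = -55.7100.

-55.7100


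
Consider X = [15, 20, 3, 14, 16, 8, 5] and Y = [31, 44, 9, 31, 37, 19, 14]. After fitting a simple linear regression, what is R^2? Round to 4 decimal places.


Fit the OLS line: b0 = 3.0980, b1 = 2.0162.
SSres = 9.3660.
SStot = 975.7143.
R^2 = 1 - 9.3660/975.7143 = 0.9904.

0.9904


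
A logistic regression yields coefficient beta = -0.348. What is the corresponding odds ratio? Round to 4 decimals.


Odds ratio = exp(beta) = exp(-0.348).
= 0.7061.

0.7061


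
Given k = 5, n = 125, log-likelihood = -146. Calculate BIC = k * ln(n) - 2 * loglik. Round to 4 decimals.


Compute k*ln(n) = 5*ln(125) = 5*4.828314 = 24.141570.
Then -2*loglik = 292.
BIC = 24.141570 + 292 = 316.141570, which rounds to 316.1416.

316.1416


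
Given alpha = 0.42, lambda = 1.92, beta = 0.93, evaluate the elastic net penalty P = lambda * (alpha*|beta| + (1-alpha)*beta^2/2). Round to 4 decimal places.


L1 component = 0.42 * |0.93| = 0.3906.
L2 component = 0.58 * 0.93^2 / 2 = 0.2508.
Penalty = 1.92 * (0.3906 + 0.2508) = 1.92 * 0.6414 = 1.2315.

1.2315


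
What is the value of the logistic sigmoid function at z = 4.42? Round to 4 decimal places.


exp(-4.4200) = 0.0120.
1 + exp(-z) = 1.0120.
sigmoid = 1/1.0120 = 0.9881.

0.9881


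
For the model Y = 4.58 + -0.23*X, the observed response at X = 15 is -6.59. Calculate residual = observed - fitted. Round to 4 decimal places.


Fitted value at X = 15 is yhat = 4.58 + -0.23*15 = 1.1300.
Residual = -6.59 - 1.1300 = -7.7200.

-7.7200


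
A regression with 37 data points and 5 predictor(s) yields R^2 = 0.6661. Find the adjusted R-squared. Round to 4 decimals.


Using the formula:
(1 - 0.6661) = 0.3339.
Multiply by 36/31: 0.3339 * 36 = 12.0204, then 12.0204 / 31 = 0.3878.
Adj R^2 = 1 - 0.3878 = 0.6122.

0.6122
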